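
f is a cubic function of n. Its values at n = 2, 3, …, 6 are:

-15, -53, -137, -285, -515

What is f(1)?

First differences: -38, -84, -148, -230. Second differences: -46, -64, -82. Third differences: -18, -18.
Level-3 differences are constant, so f has degree 3.
Fitting a degree-3 polynomial gives f(n) = -3n³ + 4n² - n - 5.
Then f(1) = -5.

-5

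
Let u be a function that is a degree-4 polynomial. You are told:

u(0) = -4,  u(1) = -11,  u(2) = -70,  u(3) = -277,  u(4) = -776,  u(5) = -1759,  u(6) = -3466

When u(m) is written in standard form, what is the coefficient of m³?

-4

First differences: -7, -59, -207, -499, -983, -1707. Second differences: -52, -148, -292, -484, -724. Third differences: -96, -144, -192, -240. Fourth differences: -48, -48, -48.
Level-4 differences are constant, so u has degree 4.
Fitting a degree-4 polynomial gives u(m) = -2m^4 - 4m³ - m - 4.
The coefficient of m³ is -4.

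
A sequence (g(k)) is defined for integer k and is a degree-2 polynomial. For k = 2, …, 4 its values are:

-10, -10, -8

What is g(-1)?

Write g(k) = ak² + bk + c; the 3 given values yield a linear system in the 3 coefficients.
Solving, g(k) = k² - 5k - 4.
Then g(-1) = 2.

2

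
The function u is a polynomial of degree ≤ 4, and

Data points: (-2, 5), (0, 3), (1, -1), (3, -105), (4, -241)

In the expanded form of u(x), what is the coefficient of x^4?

0

Write u(x) = ax^4 + bx³ + cx² + dx + e; the 5 given values yield a linear system in the 5 coefficients.
Solving, the leading coefficient vanishes, and u(x) = -3x³ - 4x² + 3x + 3.
The coefficient of x^4 is 0.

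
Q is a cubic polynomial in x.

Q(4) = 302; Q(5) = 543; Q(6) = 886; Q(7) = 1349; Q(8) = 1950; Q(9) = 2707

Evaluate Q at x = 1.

11

Write Q(x) = ax³ + bx² + cx + d; the 6 given values yield a linear system in the 4 coefficients.
Solving, Q(x) = 3x³ + 6x² + 4x - 2.
Then Q(1) = 11.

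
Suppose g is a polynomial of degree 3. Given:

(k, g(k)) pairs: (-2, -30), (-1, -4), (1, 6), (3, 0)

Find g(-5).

Write g(k) = ak³ + bk² + ck + d; the 4 given values yield a linear system in the 4 coefficients.
Solving, g(k) = k³ - 5k² + 4k + 6.
Then g(-5) = -264.

-264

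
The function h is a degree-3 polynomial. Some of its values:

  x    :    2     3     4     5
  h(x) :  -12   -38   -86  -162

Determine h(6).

Write h(x) = ax³ + bx² + cx + d; the 4 given values yield a linear system in the 4 coefficients.
Solving, h(x) = -x³ - 2x² + 3x - 2.
Then h(6) = -272.

-272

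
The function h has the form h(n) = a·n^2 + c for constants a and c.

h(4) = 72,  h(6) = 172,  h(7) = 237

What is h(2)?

From h(4) = 72 and h(6) = 172: 16a + c = 72 and 36a + c = 172.
Subtracting: 20a = 100, so a = 5; then c = 72 − 5·16 = -8.
So h(n) = 5n² − 8, and h(2) = 12.

12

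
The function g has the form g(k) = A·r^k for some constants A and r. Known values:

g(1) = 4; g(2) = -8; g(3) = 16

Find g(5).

64

Consecutive ratio: -8/4 = -2, and 16/(-8) = -2, so r = -2.
Then A·(-2)^1 = 4 gives A = -2, and g(k) = -2·(-2)^k.
g(5) = -2·(-2)^5 = 64.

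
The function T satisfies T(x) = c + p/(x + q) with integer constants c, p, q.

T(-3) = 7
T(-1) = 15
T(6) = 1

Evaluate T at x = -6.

(T(x) − c)(x + q) = p for each data point; the three points give a linear system in c and q, then p follows.
Solving: c = 3, q = 0, p = -12, so T(x) = 3 − 12/(x + 0).
Then T(-6) = 3 − 12/(-6) = 5.

5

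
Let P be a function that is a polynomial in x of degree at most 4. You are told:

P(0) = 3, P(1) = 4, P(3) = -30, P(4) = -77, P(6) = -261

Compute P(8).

-605

Write P(x) = ax^4 + bx³ + cx² + dx + e; the 5 given values yield a linear system in the 5 coefficients.
Solving, the leading coefficient vanishes, and P(x) = -x³ - 2x² + 4x + 3.
Then P(8) = -605.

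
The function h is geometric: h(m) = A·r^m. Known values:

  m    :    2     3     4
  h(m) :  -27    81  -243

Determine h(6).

Consecutive ratio: 81/(-27) = -3, and -243/81 = -3, so r = -3.
Then A·(-3)^2 = -27 gives A = -3, and h(m) = -3·(-3)^m.
h(6) = -3·(-3)^6 = -2187.

-2187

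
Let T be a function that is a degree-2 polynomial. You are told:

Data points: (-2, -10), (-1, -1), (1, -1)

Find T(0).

2

Write T(t) = at² + bt + c; the 3 given values yield a linear system in the 3 coefficients.
Solving, T(t) = -3t² + 2.
Then T(0) = 2.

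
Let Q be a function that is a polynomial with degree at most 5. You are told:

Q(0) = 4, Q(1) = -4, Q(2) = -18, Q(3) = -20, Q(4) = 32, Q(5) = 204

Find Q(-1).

12

First differences: -8, -14, -2, 52, 172. Second differences: -6, 12, 54, 120. Third differences: 18, 42, 66. Fourth differences: 24, 24.
Level-4 differences are constant, so Q has degree 4.
Fitting a degree-4 polynomial gives Q(n) = n^4 - 3n³ - n² - 5n + 4.
Then Q(-1) = 12.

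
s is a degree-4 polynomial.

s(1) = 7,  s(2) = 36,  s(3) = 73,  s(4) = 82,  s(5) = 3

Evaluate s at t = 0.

-2

Write s(t) = at^4 + bt³ + ct² + dt + e; the 5 given values yield a linear system in the 5 coefficients.
Solving, s(t) = -t^4 + 4t³ + 5t² + t - 2.
Then s(0) = -2.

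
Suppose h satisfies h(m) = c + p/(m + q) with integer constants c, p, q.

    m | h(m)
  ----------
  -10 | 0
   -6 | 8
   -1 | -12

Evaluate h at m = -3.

-28

(h(m) − c)(m + q) = p for each data point; the three points give a linear system in c and q, then p follows.
Solving: c = -4, q = 4, p = -24, so h(m) = -4 − 24/(m + 4).
Then h(-3) = -4 − 24/1 = -28.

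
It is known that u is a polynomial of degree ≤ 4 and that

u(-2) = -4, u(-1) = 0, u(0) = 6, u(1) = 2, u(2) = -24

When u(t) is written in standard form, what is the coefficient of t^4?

0

First differences: 4, 6, -4, -26. Second differences: 2, -10, -22. Third differences: -12, -12.
Level-3 differences are constant, so u has degree 3.
Fitting a degree-3 polynomial gives u(t) = -2t³ - 5t² + 3t + 6.
The coefficient of t^4 is 0.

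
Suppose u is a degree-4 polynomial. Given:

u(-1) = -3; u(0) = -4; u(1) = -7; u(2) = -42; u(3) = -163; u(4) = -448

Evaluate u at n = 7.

-3427

First differences: -1, -3, -35, -121, -285. Second differences: -2, -32, -86, -164. Third differences: -30, -54, -78. Fourth differences: -24, -24.
Level-4 differences are constant, so u has degree 4.
Fitting a degree-4 polynomial gives u(n) = -n^4 - 3n³ + n - 4.
Then u(7) = -3427.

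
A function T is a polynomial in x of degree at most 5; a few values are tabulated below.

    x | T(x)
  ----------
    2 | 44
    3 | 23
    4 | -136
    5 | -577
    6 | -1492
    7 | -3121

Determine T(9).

-9721

First differences: -21, -159, -441, -915, -1629. Second differences: -138, -282, -474, -714. Third differences: -144, -192, -240. Fourth differences: -48, -48.
Level-4 differences are constant, so T has degree 4.
Fitting a degree-4 polynomial gives T(x) = -2x^4 + 4x³ + 5x² + 8x + 8.
Then T(9) = -9721.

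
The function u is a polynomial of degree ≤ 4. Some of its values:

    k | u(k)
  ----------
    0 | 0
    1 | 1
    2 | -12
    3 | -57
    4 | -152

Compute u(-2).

First differences: 1, -13, -45, -95. Second differences: -14, -32, -50. Third differences: -18, -18.
Level-3 differences are constant, so u has degree 3.
Fitting a degree-3 polynomial gives u(k) = -3k³ + 2k² + 2k.
Then u(-2) = 28.

28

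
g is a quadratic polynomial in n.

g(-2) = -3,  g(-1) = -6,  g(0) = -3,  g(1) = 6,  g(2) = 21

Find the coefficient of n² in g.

First differences: -3, 3, 9, 15. Second differences: 6, 6, 6.
Level-2 differences are constant, so g has degree 2.
Fitting a degree-2 polynomial gives g(n) = 3n² + 6n - 3.
The coefficient of n² is 3.

3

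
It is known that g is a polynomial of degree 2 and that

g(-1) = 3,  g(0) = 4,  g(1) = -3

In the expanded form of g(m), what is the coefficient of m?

-3

Write g(m) = am² + bm + c; the 3 given values yield a linear system in the 3 coefficients.
Solving, g(m) = -4m² - 3m + 4.
The coefficient of m is -3.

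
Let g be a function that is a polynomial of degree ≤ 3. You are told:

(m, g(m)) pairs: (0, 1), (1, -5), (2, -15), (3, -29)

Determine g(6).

-95

Write g(m) = am³ + bm² + cm + d; the 4 given values yield a linear system in the 4 coefficients.
Solving, the leading coefficient vanishes, and g(m) = -2m² - 4m + 1.
Then g(6) = -95.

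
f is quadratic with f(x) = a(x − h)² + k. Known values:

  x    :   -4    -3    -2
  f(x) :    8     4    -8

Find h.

First differences -4, -12; second difference -8 = 2a, so a = -4.
Expanding, the x-coefficient is −2ah = 8h; matching it to the data gives h = -4, and then k = 8.
So f(x) = -4(x + 4)² + 8.
Hence h = -4.

-4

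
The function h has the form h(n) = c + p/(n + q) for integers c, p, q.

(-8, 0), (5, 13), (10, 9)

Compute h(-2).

-15

(h(n) − c)(n + q) = p for each data point; the three points give a linear system in c and q, then p follows.
Solving: c = 5, q = 0, p = 40, so h(n) = 5 + 40/(n + 0).
Then h(-2) = 5 + 40/(-2) = -15.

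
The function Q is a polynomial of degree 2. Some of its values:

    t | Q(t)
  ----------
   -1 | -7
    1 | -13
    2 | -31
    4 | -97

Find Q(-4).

-73

Write Q(t) = at² + bt + c; the 4 given values yield a linear system in the 3 coefficients.
Solving, Q(t) = -5t² - 3t - 5.
Then Q(-4) = -73.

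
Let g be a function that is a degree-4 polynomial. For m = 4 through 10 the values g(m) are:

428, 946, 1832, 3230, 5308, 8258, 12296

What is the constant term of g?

First differences: 518, 886, 1398, 2078, 2950, 4038. Second differences: 368, 512, 680, 872, 1088. Third differences: 144, 168, 192, 216. Fourth differences: 24, 24, 24.
Level-4 differences are constant, so g has degree 4.
Fitting a degree-4 polynomial gives g(m) = m^4 + 2m³ + 3m² - 4.
The constant term is g(0) = -4.

-4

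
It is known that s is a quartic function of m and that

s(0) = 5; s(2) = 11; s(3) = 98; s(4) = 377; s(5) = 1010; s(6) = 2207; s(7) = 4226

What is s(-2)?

23

Write s(m) = am^4 + bm³ + cm² + dm + e; the 7 given values yield a linear system in the 5 coefficients.
Solving, s(m) = 2m^4 - m³ - 5m² + m + 5.
Then s(-2) = 23.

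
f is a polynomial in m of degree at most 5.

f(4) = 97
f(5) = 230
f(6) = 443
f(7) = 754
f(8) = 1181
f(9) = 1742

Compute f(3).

26

First differences: 133, 213, 311, 427, 561. Second differences: 80, 98, 116, 134. Third differences: 18, 18, 18.
Level-3 differences are constant, so f has degree 3.
Fitting a degree-3 polynomial gives f(m) = 3m³ - 5m² - 5m + 5.
Then f(3) = 26.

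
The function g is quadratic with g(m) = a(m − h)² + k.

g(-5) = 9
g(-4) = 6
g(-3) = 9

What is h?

-4

First differences -3, 3; second difference 6 = 2a, so a = 3.
Expanding, the m-coefficient is −2ah = -6h; matching it to the data gives h = -4, and then k = 6.
So g(m) = 3(m + 4)² + 6.
Hence h = -4.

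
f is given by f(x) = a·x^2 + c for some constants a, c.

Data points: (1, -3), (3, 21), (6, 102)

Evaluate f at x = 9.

From f(1) = -3 and f(3) = 21: 1a + c = -3 and 9a + c = 21.
Subtracting: 8a = 24, so a = 3; then c = -3 − 3·1 = -6.
So f(x) = 3x² − 6, and f(9) = 237.

237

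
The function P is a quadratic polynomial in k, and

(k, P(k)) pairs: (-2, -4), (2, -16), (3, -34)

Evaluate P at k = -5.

Write P(k) = ak² + bk + c; the 3 given values yield a linear system in the 3 coefficients.
Solving, P(k) = -3k² - 3k + 2.
Then P(-5) = -58.

-58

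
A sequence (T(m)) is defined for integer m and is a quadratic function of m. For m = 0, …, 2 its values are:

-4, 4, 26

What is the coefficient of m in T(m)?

1

Write T(m) = am² + bm + c; the 3 given values yield a linear system in the 3 coefficients.
Solving, T(m) = 7m² + m - 4.
The coefficient of m is 1.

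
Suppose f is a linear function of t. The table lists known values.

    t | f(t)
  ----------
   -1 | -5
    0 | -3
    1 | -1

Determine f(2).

1

First differences: 2, 2.
Level-1 differences are constant, so f has degree 1.
Extending the table by one column gives the next first difference 2, so f(2) = -1 + 2 = 1.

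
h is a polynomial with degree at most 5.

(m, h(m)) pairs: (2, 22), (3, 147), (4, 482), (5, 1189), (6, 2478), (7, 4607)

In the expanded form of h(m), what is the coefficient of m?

-6

First differences: 125, 335, 707, 1289, 2129. Second differences: 210, 372, 582, 840. Third differences: 162, 210, 258. Fourth differences: 48, 48.
Level-4 differences are constant, so h has degree 4.
Fitting a degree-4 polynomial gives h(m) = 2m^4 - m³ + 4m² - 6m - 6.
The coefficient of m is -6.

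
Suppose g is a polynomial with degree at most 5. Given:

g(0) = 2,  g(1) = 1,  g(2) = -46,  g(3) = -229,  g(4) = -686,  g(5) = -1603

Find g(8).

-9694

Write g(t) = at^5 + bt^4 + ct³ + dt² + et + p; the 6 given values yield a linear system in the 6 coefficients.
Solving, the leading coefficient vanishes, and g(t) = -2t^4 - 3t³ + 4t + 2.
Then g(8) = -9694.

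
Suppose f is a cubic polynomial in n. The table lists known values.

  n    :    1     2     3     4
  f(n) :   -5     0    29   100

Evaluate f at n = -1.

-15

Write f(n) = an³ + bn² + cn + d; the 4 given values yield a linear system in the 4 coefficients.
Solving, f(n) = 3n³ - 6n² + 2n - 4.
Then f(-1) = -15.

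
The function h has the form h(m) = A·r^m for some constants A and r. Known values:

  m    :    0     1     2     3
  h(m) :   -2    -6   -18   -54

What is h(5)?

Consecutive ratio: -6/(-2) = 3, and -18/(-6) = 3, so r = 3.
Then A·3^0 = -2 gives A = -2, and h(m) = -2·3^m.
h(5) = -2·3^5 = -486.

-486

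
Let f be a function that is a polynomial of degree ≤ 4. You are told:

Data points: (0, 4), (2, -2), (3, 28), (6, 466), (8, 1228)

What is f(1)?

-4

Write f(n) = an^4 + bn³ + cn² + dn + e; the 5 given values yield a linear system in the 5 coefficients.
Solving, the leading coefficient vanishes, and f(n) = 3n³ - 4n² - 7n + 4.
Then f(1) = -4.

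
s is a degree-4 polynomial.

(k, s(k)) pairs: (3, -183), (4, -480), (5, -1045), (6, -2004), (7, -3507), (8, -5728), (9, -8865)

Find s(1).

-9

First differences: -297, -565, -959, -1503, -2221, -3137. Second differences: -268, -394, -544, -718, -916. Third differences: -126, -150, -174, -198. Fourth differences: -24, -24, -24.
Level-4 differences are constant, so s has degree 4.
Fitting a degree-4 polynomial gives s(k) = -k^4 - 3k³ - k² - 4k.
Then s(1) = -9.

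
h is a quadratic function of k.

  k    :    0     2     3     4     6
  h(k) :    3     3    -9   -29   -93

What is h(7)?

Write h(k) = ak² + bk + c; the 5 given values yield a linear system in the 3 coefficients.
Solving, h(k) = -4k² + 8k + 3.
Then h(7) = -137.

-137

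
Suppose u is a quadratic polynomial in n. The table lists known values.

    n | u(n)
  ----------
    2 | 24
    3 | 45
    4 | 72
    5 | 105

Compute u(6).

Write u(n) = an² + bn + c; the 4 given values yield a linear system in the 3 coefficients.
Solving, u(n) = 3n² + 6n.
Then u(6) = 144.

144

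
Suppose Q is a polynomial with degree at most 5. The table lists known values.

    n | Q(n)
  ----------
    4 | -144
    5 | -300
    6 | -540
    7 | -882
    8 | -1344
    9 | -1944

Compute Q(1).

First differences: -156, -240, -342, -462, -600. Second differences: -84, -102, -120, -138. Third differences: -18, -18, -18.
Level-3 differences are constant, so Q has degree 3.
Fitting a degree-3 polynomial gives Q(n) = -3n³ + 3n².
Then Q(1) = 0.

0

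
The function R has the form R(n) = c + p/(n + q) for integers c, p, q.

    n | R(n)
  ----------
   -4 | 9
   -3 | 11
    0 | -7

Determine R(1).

(R(n) − c)(n + q) = p for each data point; the three points give a linear system in c and q, then p follows.
Solving: c = 5, q = 1, p = -12, so R(n) = 5 − 12/(n + 1).
Then R(1) = 5 − 12/2 = -1.

-1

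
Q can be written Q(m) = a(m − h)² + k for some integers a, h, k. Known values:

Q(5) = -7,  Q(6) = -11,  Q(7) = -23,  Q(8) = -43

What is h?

5

First differences -4, -12, -20; second difference -8 = 2a, so a = -4.
Expanding, the m-coefficient is −2ah = 8h; matching it to the data gives h = 5, and then k = -7.
So Q(m) = -4(m − 5)² − 7.
Hence h = 5.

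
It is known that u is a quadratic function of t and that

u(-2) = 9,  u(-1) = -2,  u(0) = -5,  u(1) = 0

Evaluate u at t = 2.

13

First differences: -11, -3, 5. Second differences: 8, 8.
Level-2 differences are constant, so u has degree 2.
Extending the table by one column gives the next first difference 13, so u(2) = 0 + 13 = 13.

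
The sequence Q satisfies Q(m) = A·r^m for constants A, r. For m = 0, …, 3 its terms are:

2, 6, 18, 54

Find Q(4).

162

Consecutive ratio: 6/2 = 3, and 18/6 = 3, so r = 3.
Then A·3^0 = 2 gives A = 2, and Q(m) = 2·3^m.
Q(4) = 2·3^4 = 162.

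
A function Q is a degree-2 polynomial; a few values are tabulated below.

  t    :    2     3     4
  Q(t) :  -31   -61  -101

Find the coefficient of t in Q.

-5

Write Q(t) = at² + bt + c; the 3 given values yield a linear system in the 3 coefficients.
Solving, Q(t) = -5t² - 5t - 1.
The coefficient of t is -5.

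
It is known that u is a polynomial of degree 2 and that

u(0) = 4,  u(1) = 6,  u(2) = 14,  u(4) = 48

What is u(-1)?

Write u(n) = an² + bn + c; the 4 given values yield a linear system in the 3 coefficients.
Solving, u(n) = 3n² - n + 4.
Then u(-1) = 8.

8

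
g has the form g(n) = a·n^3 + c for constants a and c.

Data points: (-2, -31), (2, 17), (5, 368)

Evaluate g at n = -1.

From g(-2) = -31 and g(2) = 17: -8a + c = -31 and 8a + c = 17.
Subtracting: 16a = 48, so a = 3; then c = -31 − 3·(-8) = -7.
So g(n) = 3n³ − 7, and g(-1) = -10.

-10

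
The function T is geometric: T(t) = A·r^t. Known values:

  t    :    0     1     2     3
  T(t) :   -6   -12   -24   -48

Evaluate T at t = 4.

-96

Consecutive ratio: -12/(-6) = 2, and -24/(-12) = 2, so r = 2.
Then A·2^0 = -6 gives A = -6, and T(t) = -6·2^t.
T(4) = -6·2^4 = -96.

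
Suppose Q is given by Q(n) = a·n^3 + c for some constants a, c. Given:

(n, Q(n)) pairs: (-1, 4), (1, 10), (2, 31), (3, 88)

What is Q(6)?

From Q(-1) = 4 and Q(1) = 10: -1a + c = 4 and 1a + c = 10.
Subtracting: 2a = 6, so a = 3; then c = 4 − 3·(-1) = 7.
So Q(n) = 3n³ + 7, and Q(6) = 655.

655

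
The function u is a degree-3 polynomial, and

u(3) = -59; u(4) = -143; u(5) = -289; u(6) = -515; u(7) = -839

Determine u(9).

First differences: -84, -146, -226, -324. Second differences: -62, -80, -98. Third differences: -18, -18.
Level-3 differences are constant, so u has degree 3.
Fitting a degree-3 polynomial gives u(n) = -3n³ + 5n² - 8n + 1.
Then u(9) = -1853.

-1853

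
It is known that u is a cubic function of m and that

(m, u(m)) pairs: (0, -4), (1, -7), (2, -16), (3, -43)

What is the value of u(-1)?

5

Write u(m) = am³ + bm² + cm + d; the 4 given values yield a linear system in the 4 coefficients.
Solving, u(m) = -2m³ + 3m² - 4m - 4.
Then u(-1) = 5.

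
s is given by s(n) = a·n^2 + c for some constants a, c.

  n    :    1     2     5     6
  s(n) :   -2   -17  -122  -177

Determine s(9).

From s(1) = -2 and s(2) = -17: 1a + c = -2 and 4a + c = -17.
Subtracting: 3a = -15, so a = -5; then c = -2 − (-5)·1 = 3.
So s(n) = -5n² + 3, and s(9) = -402.

-402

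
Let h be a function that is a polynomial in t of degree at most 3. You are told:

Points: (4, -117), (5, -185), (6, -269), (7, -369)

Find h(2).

First differences: -68, -84, -100. Second differences: -16, -16.
Level-2 differences are constant, so h has degree 2.
Fitting a degree-2 polynomial gives h(t) = -8t² + 4t - 5.
Then h(2) = -29.

-29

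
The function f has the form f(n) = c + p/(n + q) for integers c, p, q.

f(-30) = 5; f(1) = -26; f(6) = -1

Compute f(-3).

14

(f(n) − c)(n + q) = p for each data point; the three points give a linear system in c and q, then p follows.
Solving: c = 4, q = 0, p = -30, so f(n) = 4 − 30/(n + 0).
Then f(-3) = 4 − 30/(-3) = 14.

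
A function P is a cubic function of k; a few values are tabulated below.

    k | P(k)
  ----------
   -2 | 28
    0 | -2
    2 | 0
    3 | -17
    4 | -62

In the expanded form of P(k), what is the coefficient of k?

Write P(k) = ak³ + bk² + ck + d; the 5 given values yield a linear system in the 4 coefficients.
Solving, P(k) = -2k³ + 4k² + k - 2.
The coefficient of k is 1.

1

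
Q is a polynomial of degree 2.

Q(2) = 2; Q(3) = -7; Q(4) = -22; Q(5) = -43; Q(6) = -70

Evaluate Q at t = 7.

-103

Write Q(t) = at² + bt + c; the 5 given values yield a linear system in the 3 coefficients.
Solving, Q(t) = -3t² + 6t + 2.
Then Q(7) = -103.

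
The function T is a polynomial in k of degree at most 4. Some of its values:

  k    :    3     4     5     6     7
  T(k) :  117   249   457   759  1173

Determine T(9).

2409

First differences: 132, 208, 302, 414. Second differences: 76, 94, 112. Third differences: 18, 18.
Level-3 differences are constant, so T has degree 3.
Fitting a degree-3 polynomial gives T(k) = 3k³ + 2k² + 7k - 3.
Then T(9) = 2409.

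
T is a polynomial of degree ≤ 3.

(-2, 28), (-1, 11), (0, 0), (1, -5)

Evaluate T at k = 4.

First differences: -17, -11, -5. Second differences: 6, 6.
Level-2 differences are constant, so T has degree 2.
Fitting a degree-2 polynomial gives T(k) = 3k² - 8k.
Then T(4) = 16.

16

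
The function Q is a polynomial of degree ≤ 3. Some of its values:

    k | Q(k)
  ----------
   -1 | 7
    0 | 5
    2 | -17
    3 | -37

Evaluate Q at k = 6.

-133

Write Q(k) = ak³ + bk² + ck + d; the 4 given values yield a linear system in the 4 coefficients.
Solving, the leading coefficient vanishes, and Q(k) = -3k² - 5k + 5.
Then Q(6) = -133.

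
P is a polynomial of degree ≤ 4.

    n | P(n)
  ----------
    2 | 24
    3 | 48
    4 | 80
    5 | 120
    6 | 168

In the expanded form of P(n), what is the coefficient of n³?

0

First differences: 24, 32, 40, 48. Second differences: 8, 8, 8.
Level-2 differences are constant, so P has degree 2.
Fitting a degree-2 polynomial gives P(n) = 4n² + 4n.
The coefficient of n³ is 0.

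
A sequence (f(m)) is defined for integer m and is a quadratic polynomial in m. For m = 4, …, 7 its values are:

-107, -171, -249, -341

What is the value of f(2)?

Write f(m) = am² + bm + c; the 4 given values yield a linear system in the 3 coefficients.
Solving, f(m) = -7m² - m + 9.
Then f(2) = -21.

-21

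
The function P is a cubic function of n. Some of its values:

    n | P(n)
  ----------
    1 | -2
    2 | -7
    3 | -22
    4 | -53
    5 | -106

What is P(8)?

-457

First differences: -5, -15, -31, -53. Second differences: -10, -16, -22. Third differences: -6, -6.
Level-3 differences are constant, so P has degree 3.
Fitting a degree-3 polynomial gives P(n) = -n³ + n² - n - 1.
Then P(8) = -457.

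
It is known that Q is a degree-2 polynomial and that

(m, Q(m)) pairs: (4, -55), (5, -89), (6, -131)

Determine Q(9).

-305

Write Q(m) = am² + bm + c; the 3 given values yield a linear system in the 3 coefficients.
Solving, Q(m) = -4m² + 2m + 1.
Then Q(9) = -305.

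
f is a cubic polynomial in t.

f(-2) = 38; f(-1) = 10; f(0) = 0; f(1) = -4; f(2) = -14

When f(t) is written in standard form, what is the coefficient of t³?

First differences: -28, -10, -4, -10. Second differences: 18, 6, -6. Third differences: -12, -12.
Level-3 differences are constant, so f has degree 3.
Fitting a degree-3 polynomial gives f(t) = -2t³ + 3t² - 5t.
The coefficient of t³ is -2.

-2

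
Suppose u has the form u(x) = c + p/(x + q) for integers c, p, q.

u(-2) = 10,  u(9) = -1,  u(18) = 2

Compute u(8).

-2

(u(x) − c)(x + q) = p for each data point; the three points give a linear system in c and q, then p follows.
Solving: c = 4, q = -3, p = -30, so u(x) = 4 − 30/(x − 3).
Then u(8) = 4 − 30/5 = -2.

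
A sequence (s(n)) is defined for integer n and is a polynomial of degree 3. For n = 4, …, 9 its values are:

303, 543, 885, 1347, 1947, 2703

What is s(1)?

15

Write s(n) = an³ + bn² + cn + d; the 6 given values yield a linear system in the 4 coefficients.
Solving, s(n) = 3n³ + 6n² + 3n + 3.
Then s(1) = 15.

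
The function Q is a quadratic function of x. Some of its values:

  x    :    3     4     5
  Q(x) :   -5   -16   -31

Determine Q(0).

4

Write Q(x) = ax² + bx + c; the 3 given values yield a linear system in the 3 coefficients.
Solving, Q(x) = -2x² + 3x + 4.
Then Q(0) = 4.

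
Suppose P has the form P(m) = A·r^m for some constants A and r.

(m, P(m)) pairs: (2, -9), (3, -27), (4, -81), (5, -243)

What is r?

3

Consecutive ratio: -27/(-9) = 3, and -81/(-27) = 3, so r = 3.
Then A·3^2 = -9 gives A = -1, and P(m) = -1·3^m.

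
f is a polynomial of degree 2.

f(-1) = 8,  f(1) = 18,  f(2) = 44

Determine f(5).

Write f(k) = ak² + bk + c; the 3 given values yield a linear system in the 3 coefficients.
Solving, f(k) = 7k² + 5k + 6.
Then f(5) = 206.

206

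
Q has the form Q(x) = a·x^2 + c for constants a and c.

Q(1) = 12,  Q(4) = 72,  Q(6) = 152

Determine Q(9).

332

From Q(1) = 12 and Q(4) = 72: 1a + c = 12 and 16a + c = 72.
Subtracting: 15a = 60, so a = 4; then c = 12 − 4·1 = 8.
So Q(x) = 4x² + 8, and Q(9) = 332.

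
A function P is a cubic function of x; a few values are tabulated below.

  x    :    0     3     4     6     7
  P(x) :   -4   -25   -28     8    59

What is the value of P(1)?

Write P(x) = ax³ + bx² + cx + d; the 5 given values yield a linear system in the 4 coefficients.
Solving, P(x) = x³ - 6x² + 2x - 4.
Then P(1) = -7.

-7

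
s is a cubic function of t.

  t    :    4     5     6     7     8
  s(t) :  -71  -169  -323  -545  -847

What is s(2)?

First differences: -98, -154, -222, -302. Second differences: -56, -68, -80. Third differences: -12, -12.
Level-3 differences are constant, so s has degree 3.
Fitting a degree-3 polynomial gives s(t) = -2t³ + 2t² + 6t + 1.
Then s(2) = 5.

5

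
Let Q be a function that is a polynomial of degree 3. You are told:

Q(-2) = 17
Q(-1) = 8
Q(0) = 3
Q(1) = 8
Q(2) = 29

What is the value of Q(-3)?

24

Write Q(x) = ax³ + bx² + cx + d; the 5 given values yield a linear system in the 4 coefficients.
Solving, Q(x) = x³ + 5x² - x + 3.
Then Q(-3) = 24.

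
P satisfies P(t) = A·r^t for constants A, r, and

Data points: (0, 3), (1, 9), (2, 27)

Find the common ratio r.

3

Consecutive ratio: 9/3 = 3, and 27/9 = 3, so r = 3.
Then A·3^0 = 3 gives A = 3, and P(t) = 3·3^t.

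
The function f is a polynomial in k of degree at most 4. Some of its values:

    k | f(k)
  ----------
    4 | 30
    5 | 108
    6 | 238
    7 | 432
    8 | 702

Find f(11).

First differences: 78, 130, 194, 270. Second differences: 52, 64, 76. Third differences: 12, 12.
Level-3 differences are constant, so f has degree 3.
Fitting a degree-3 polynomial gives f(k) = 2k³ - 4k² - 8k - 2.
Then f(11) = 2088.

2088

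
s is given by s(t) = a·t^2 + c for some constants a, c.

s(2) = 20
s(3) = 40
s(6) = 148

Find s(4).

From s(2) = 20 and s(3) = 40: 4a + c = 20 and 9a + c = 40.
Subtracting: 5a = 20, so a = 4; then c = 20 − 4·4 = 4.
So s(t) = 4t² + 4, and s(4) = 68.

68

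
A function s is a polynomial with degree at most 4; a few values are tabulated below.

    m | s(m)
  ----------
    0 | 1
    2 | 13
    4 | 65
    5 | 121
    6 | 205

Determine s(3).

31

Write s(m) = am^4 + bm³ + cm² + dm + e; the 5 given values yield a linear system in the 5 coefficients.
Solving, the leading coefficient vanishes, and s(m) = m³ - m² + 4m + 1.
Then s(3) = 31.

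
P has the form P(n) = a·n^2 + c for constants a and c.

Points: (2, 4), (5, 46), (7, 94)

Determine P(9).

From P(2) = 4 and P(5) = 46: 4a + c = 4 and 25a + c = 46.
Subtracting: 21a = 42, so a = 2; then c = 4 − 2·4 = -4.
So P(n) = 2n² − 4, and P(9) = 158.

158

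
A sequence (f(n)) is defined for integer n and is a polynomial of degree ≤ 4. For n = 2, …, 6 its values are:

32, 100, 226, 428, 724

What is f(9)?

2356

First differences: 68, 126, 202, 296. Second differences: 58, 76, 94. Third differences: 18, 18.
Level-3 differences are constant, so f has degree 3.
Fitting a degree-3 polynomial gives f(n) = 3n³ + 2n² + n - 2.
Then f(9) = 2356.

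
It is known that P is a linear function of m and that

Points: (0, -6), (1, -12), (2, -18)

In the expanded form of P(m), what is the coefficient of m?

-6

First differences: -6, -6.
Level-1 differences are constant, so P has degree 1.
Fitting a degree-1 polynomial gives P(m) = -6m - 6.
The coefficient of m is -6.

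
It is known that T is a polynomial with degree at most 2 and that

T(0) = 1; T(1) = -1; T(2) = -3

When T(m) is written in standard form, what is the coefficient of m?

First differences: -2, -2.
Level-1 differences are constant, so T has degree 1.
Fitting a degree-1 polynomial gives T(m) = -2m + 1.
The coefficient of m is -2.

-2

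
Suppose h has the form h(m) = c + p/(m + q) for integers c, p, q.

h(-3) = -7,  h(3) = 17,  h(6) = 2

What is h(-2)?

(h(m) − c)(m + q) = p for each data point; the three points give a linear system in c and q, then p follows.
Solving: c = -3, q = -2, p = 20, so h(m) = -3 + 20/(m − 2).
Then h(-2) = -3 + 20/(-4) = -8.

-8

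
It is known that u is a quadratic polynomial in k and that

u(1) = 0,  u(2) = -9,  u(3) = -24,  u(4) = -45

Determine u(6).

-105

First differences: -9, -15, -21. Second differences: -6, -6.
Level-2 differences are constant, so u has degree 2.
Fitting a degree-2 polynomial gives u(k) = -3k² + 3.
Then u(6) = -105.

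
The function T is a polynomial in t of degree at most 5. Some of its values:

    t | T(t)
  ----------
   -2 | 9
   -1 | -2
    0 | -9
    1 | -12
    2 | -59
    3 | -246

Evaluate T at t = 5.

Write T(t) = at^5 + bt^4 + ct³ + dt² + et + p; the 6 given values yield a linear system in the 6 coefficients.
Solving, the leading coefficient vanishes, and T(t) = -2t^4 - 4t³ + 4t² - t - 9.
Then T(5) = -1664.

-1664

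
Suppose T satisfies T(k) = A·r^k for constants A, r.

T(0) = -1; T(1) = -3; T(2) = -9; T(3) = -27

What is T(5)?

-243

Consecutive ratio: -3/(-1) = 3, and -9/(-3) = 3, so r = 3.
Then A·3^0 = -1 gives A = -1, and T(k) = -1·3^k.
T(5) = -1·3^5 = -243.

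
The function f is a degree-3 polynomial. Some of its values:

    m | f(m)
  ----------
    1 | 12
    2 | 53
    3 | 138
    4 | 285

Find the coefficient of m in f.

8

Write f(m) = am³ + bm² + cm + d; the 4 given values yield a linear system in the 4 coefficients.
Solving, f(m) = 3m³ + 4m² + 8m - 3.
The coefficient of m is 8.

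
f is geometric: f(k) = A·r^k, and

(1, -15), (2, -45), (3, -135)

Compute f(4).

-405

Consecutive ratio: -45/(-15) = 3, and -135/(-45) = 3, so r = 3.
Then A·3^1 = -15 gives A = -5, and f(k) = -5·3^k.
f(4) = -5·3^4 = -405.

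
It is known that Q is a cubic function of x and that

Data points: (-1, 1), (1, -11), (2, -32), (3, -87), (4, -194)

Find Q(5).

Write Q(x) = ax³ + bx² + cx + d; the 5 given values yield a linear system in the 4 coefficients.
Solving, Q(x) = -3x³ + x² - 3x - 6.
Then Q(5) = -371.

-371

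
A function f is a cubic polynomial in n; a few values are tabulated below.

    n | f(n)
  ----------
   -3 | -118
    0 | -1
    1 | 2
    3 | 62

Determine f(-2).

Write f(n) = an³ + bn² + cn + d; the 4 given values yield a linear system in the 4 coefficients.
Solving, f(n) = 3n³ - 3n² + 3n - 1.
Then f(-2) = -43.

-43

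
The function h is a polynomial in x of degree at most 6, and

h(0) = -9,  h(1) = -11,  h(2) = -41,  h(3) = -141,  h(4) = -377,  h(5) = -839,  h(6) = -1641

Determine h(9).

First differences: -2, -30, -100, -236, -462, -802. Second differences: -28, -70, -136, -226, -340. Third differences: -42, -66, -90, -114. Fourth differences: -24, -24, -24.
Level-4 differences are constant, so h has degree 4.
Fitting a degree-4 polynomial gives h(x) = -x^4 - x³ - 4x² + 4x - 9.
Then h(9) = -7587.

-7587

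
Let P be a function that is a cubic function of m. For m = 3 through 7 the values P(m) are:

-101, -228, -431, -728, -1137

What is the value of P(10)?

-3216

First differences: -127, -203, -297, -409. Second differences: -76, -94, -112. Third differences: -18, -18.
Level-3 differences are constant, so P has degree 3.
Fitting a degree-3 polynomial gives P(m) = -3m³ - 2m² - 2m + 4.
Then P(10) = -3216.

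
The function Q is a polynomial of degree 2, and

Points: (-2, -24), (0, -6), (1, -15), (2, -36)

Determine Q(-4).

-90

Write Q(k) = ak² + bk + c; the 4 given values yield a linear system in the 3 coefficients.
Solving, Q(k) = -6k² - 3k - 6.
Then Q(-4) = -90.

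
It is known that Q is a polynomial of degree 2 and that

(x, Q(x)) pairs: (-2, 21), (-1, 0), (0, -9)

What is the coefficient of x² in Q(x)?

6

Write Q(x) = ax² + bx + c; the 3 given values yield a linear system in the 3 coefficients.
Solving, Q(x) = 6x² - 3x - 9.
The coefficient of x² is 6.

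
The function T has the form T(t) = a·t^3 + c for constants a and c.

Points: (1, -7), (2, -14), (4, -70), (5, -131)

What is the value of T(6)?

From T(1) = -7 and T(2) = -14: 1a + c = -7 and 8a + c = -14.
Subtracting: 7a = -7, so a = -1; then c = -7 − (-1)·1 = -6.
So T(t) = -1t³ − 6, and T(6) = -222.

-222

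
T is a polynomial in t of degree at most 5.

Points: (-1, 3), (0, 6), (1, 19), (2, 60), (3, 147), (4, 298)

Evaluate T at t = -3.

First differences: 3, 13, 41, 87, 151. Second differences: 10, 28, 46, 64. Third differences: 18, 18, 18.
Level-3 differences are constant, so T has degree 3.
Fitting a degree-3 polynomial gives T(t) = 3t³ + 5t² + 5t + 6.
Then T(-3) = -45.

-45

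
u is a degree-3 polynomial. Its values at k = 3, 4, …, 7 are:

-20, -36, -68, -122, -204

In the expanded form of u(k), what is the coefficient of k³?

First differences: -16, -32, -54, -82. Second differences: -16, -22, -28. Third differences: -6, -6.
Level-3 differences are constant, so u has degree 3.
Fitting a degree-3 polynomial gives u(k) = -k³ + 4k² - 7k - 8.
The coefficient of k³ is -1.

-1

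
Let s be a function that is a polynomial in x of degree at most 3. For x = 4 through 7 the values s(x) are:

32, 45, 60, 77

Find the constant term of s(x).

0

First differences: 13, 15, 17. Second differences: 2, 2.
Level-2 differences are constant, so s has degree 2.
Fitting a degree-2 polynomial gives s(x) = x² + 4x.
The constant term is s(0) = 0.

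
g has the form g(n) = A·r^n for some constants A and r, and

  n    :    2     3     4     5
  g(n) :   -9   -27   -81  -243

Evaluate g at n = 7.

Consecutive ratio: -27/(-9) = 3, and -81/(-27) = 3, so r = 3.
Then A·3^2 = -9 gives A = -1, and g(n) = -1·3^n.
g(7) = -1·3^7 = -2187.

-2187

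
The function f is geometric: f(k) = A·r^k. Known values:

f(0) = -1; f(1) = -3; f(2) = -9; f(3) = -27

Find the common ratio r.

3

Consecutive ratio: -3/(-1) = 3, and -9/(-3) = 3, so r = 3.
Then A·3^0 = -1 gives A = -1, and f(k) = -1·3^k.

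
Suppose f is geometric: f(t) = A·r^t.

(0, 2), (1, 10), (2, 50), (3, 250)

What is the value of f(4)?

1250

Consecutive ratio: 10/2 = 5, and 50/10 = 5, so r = 5.
Then A·5^0 = 2 gives A = 2, and f(t) = 2·5^t.
f(4) = 2·5^4 = 1250.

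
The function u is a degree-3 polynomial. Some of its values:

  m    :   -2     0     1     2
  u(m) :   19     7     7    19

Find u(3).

Write u(m) = am³ + bm² + cm + d; the 4 given values yield a linear system in the 4 coefficients.
Solving, u(m) = m³ + 3m² - 4m + 7.
Then u(3) = 49.

49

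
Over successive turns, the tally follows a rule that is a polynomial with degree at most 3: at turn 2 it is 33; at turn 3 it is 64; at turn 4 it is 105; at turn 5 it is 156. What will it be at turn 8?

369

Write the value at x as s(x).
Write s(x) = ax³ + bx² + cx + d; the 4 given values yield a linear system in the 4 coefficients.
Solving, the leading coefficient vanishes, and s(x) = 5x² + 6x + 1.
Then s(8) = 369.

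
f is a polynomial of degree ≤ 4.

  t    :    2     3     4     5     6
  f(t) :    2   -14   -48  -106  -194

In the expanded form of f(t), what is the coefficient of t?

3

First differences: -16, -34, -58, -88. Second differences: -18, -24, -30. Third differences: -6, -6.
Level-3 differences are constant, so f has degree 3.
Fitting a degree-3 polynomial gives f(t) = -t³ + 3t + 4.
The coefficient of t is 3.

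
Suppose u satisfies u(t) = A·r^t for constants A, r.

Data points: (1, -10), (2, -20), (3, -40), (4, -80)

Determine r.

2

Consecutive ratio: -20/(-10) = 2, and -40/(-20) = 2, so r = 2.
Then A·2^1 = -10 gives A = -5, and u(t) = -5·2^t.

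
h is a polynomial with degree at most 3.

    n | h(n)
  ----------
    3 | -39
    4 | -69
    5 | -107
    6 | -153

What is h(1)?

-3

First differences: -30, -38, -46. Second differences: -8, -8.
Level-2 differences are constant, so h has degree 2.
Fitting a degree-2 polynomial gives h(n) = -4n² - 2n + 3.
Then h(1) = -3.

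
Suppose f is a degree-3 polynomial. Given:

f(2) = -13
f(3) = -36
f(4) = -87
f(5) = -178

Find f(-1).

8

Write f(x) = ax³ + bx² + cx + d; the 4 given values yield a linear system in the 4 coefficients.
Solving, f(x) = -2x³ + 4x² - 5x - 3.
Then f(-1) = 8.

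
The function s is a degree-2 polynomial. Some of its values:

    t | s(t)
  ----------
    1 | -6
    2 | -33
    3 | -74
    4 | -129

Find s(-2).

First differences: -27, -41, -55. Second differences: -14, -14.
Level-2 differences are constant, so s has degree 2.
Fitting a degree-2 polynomial gives s(t) = -7t² - 6t + 7.
Then s(-2) = -9.

-9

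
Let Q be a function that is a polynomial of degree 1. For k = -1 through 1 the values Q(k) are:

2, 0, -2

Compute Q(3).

-6

Write Q(k) = ak + b; the 3 given values yield a linear system in the 2 coefficients.
Solving, Q(k) = -2k.
Then Q(3) = -6.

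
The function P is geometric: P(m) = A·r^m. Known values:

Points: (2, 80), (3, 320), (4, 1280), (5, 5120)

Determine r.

Consecutive ratio: 320/80 = 4, and 1280/320 = 4, so r = 4.
Then A·4^2 = 80 gives A = 5, and P(m) = 5·4^m.

4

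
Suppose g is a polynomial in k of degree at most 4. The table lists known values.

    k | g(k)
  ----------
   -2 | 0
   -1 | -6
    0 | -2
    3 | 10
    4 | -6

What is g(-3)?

Write g(k) = ak^4 + bk³ + ck² + dk + e; the 5 given values yield a linear system in the 5 coefficients.
Solving, the leading coefficient vanishes, and g(k) = -k³ + 2k² + 7k - 2.
Then g(-3) = 22.

22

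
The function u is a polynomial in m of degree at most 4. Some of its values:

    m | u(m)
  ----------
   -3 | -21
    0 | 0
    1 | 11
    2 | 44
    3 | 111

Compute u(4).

Write u(m) = am^4 + bm³ + cm² + dm + e; the 5 given values yield a linear system in the 5 coefficients.
Solving, the leading coefficient vanishes, and u(m) = 2m³ + 5m² + 4m.
Then u(4) = 224.

224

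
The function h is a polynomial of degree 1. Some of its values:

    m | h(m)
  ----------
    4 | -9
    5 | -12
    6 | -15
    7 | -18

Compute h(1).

0

Write h(m) = am + b; the 4 given values yield a linear system in the 2 coefficients.
Solving, h(m) = -3m + 3.
Then h(1) = 0.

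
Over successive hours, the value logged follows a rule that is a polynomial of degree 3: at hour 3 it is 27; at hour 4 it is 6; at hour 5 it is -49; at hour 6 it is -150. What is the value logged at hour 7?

Write the value at k as s(k).
Write s(k) = ak³ + bk² + ck + d; the 4 given values yield a linear system in the 4 coefficients.
Solving, s(k) = -2k³ + 7k² + 4k + 6.
Then s(7) = -309.

-309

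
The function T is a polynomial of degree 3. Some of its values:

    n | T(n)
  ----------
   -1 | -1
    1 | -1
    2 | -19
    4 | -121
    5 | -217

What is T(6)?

Write T(n) = an³ + bn² + cn + d; the 5 given values yield a linear system in the 4 coefficients.
Solving, T(n) = -n³ - 4n² + n + 3.
Then T(6) = -351.

-351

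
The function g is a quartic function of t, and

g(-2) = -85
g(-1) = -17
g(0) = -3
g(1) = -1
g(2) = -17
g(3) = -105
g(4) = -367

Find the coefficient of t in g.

First differences: 68, 14, 2, -16, -88, -262. Second differences: -54, -12, -18, -72, -174. Third differences: 42, -6, -54, -102. Fourth differences: -48, -48, -48.
Level-4 differences are constant, so g has degree 4.
Fitting a degree-4 polynomial gives g(t) = -2t^4 + 3t³ - 4t² + 5t - 3.
The coefficient of t is 5.

5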